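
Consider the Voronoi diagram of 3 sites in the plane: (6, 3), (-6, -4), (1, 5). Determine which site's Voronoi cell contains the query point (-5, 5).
Nearest site = (1, 5)

The Voronoi cell of site s contains exactly those query points closer to s than to any other site. Compute squared distances from q = (-5, 5) to each site:
  (1 − -5)² + (5 − 5)² = 36
  (-6 − -5)² + (-4 − 5)² = 82
  (6 − -5)² + (3 − 5)² = 125
Minimum is attained by (1, 5), so q lies in its Voronoi cell.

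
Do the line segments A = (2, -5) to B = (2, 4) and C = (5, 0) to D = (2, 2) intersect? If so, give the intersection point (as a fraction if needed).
Yes; intersection at (2, 2) (t = 7/9 on AB, s = 1 on CD)

Parametrize AB as A + t(B − A) = (2 + 0 t, -5 + 9 t) and CD as C + s(D − C) = (5 + -3 s, 0 + 2 s). Solve the linear system for (t, s). Determinant = -27 ≠ 0, so a unique intersection of the containing lines exists. Solution: t = 7/9, s = 1 — both in [0, 1], so the segments cross. Intersection point: (2, 2).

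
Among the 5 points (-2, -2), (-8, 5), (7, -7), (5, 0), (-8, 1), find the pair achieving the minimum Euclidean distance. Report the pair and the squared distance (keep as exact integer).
Pair = ((-8, 5), (-8, 1)); squared distance = 16

Compute all C(5, 2) = 10 pairwise squared distances (x_i − x_j)² + (y_i − y_j)². The minimum is 16, attained by the pair ((-8, 5), (-8, 1)).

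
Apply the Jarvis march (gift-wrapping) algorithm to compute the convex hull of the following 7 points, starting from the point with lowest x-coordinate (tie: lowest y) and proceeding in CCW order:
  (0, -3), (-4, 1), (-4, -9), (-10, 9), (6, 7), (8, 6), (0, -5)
Hull (CCW) = [(-10, 9), (-4, -9), (0, -5), (8, 6), (6, 7)]

Jarvis march: at each step, from the current hull vertex p, select the next vertex q as the point such that every other point lies strictly to the left of (or on) the directed line p → q. (Equivalently: for every other point r, the cross product (q − p) × (r − p) ≥ 0.)
Starting point (lowest x, tie lowest y): (-10, 9). Wrap until returning to start. Resulting hull: (-10, 9), (-4, -9), (0, -5), (8, 6), (6, 7).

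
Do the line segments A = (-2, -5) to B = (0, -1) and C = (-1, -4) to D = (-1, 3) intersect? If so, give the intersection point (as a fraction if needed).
Yes; intersection at (-1, -3) (t = 1/2 on AB, s = 1/7 on CD)

Parametrize AB as A + t(B − A) = (-2 + 2 t, -5 + 4 t) and CD as C + s(D − C) = (-1 + 0 s, -4 + 7 s). Solve the linear system for (t, s). Determinant = -14 ≠ 0, so a unique intersection of the containing lines exists. Solution: t = 1/2, s = 1/7 — both in [0, 1], so the segments cross. Intersection point: (-1, -3).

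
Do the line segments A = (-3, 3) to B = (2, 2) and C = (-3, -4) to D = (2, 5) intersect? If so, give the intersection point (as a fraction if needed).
Yes; intersection at (1/2, 23/10) (t = 7/10 on AB, s = 7/10 on CD)

Parametrize AB as A + t(B − A) = (-3 + 5 t, 3 + -1 t) and CD as C + s(D − C) = (-3 + 5 s, -4 + 9 s). Solve the linear system for (t, s). Determinant = -50 ≠ 0, so a unique intersection of the containing lines exists. Solution: t = 7/10, s = 7/10 — both in [0, 1], so the segments cross. Intersection point: (1/2, 23/10).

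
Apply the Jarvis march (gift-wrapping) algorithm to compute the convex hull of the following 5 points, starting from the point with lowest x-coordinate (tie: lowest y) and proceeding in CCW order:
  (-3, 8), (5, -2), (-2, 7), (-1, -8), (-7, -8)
Hull (CCW) = [(-7, -8), (-1, -8), (5, -2), (-2, 7), (-3, 8)]

Jarvis march: at each step, from the current hull vertex p, select the next vertex q as the point such that every other point lies strictly to the left of (or on) the directed line p → q. (Equivalently: for every other point r, the cross product (q − p) × (r − p) ≥ 0.)
Starting point (lowest x, tie lowest y): (-7, -8). Wrap until returning to start. Resulting hull: (-7, -8), (-1, -8), (5, -2), (-2, 7), (-3, 8).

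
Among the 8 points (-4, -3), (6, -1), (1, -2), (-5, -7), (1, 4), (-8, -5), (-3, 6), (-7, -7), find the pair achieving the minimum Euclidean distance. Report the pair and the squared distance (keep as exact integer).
Pair = ((-5, -7), (-7, -7)); squared distance = 4

Compute all C(8, 2) = 28 pairwise squared distances (x_i − x_j)² + (y_i − y_j)². The minimum is 4, attained by the pair ((-5, -7), (-7, -7)).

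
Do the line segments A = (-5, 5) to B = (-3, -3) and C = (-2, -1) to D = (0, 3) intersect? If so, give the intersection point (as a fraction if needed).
No (intersection of containing lines falls outside at least one segment)

Parametrize and solve: t = 1, s = -1/2. At least one of these is outside [0, 1], so the segments do not intersect.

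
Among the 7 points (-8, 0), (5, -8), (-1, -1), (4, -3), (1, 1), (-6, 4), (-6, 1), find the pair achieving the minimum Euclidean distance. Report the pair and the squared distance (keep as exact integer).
Pair = ((-8, 0), (-6, 1)); squared distance = 5

Compute all C(7, 2) = 21 pairwise squared distances (x_i − x_j)² + (y_i − y_j)². The minimum is 5, attained by the pair ((-8, 0), (-6, 1)).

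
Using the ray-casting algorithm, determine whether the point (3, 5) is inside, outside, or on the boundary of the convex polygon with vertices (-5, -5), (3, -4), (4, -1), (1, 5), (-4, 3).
The point (3, 5) lies strictly outside the polygon

Cast a horizontal ray to the right from the query point and count how many polygon edges it crosses (each edge strictly once or zero times, handled with the usual half-open convention). 
Parity of crossings → even ⇒ outside.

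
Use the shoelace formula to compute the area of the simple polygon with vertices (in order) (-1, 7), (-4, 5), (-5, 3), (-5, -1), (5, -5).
Area = 58

Shoelace formula: Area = (1/2) |Σ_i (x_i · y_{i+1} − x_{i+1} · y_i)| (indices mod n). Compute each cross term:
  (-1)(5) − (-4)(7) = 23
  (-4)(3) − (-5)(5) = 13
  (-5)(-1) − (-5)(3) = 20
  (-5)(-5) − (5)(-1) = 30
  (5)(7) − (-1)(-5) = 30
Sum = 116, so (signed) Area = 116/2 = 58, |Area| = 58.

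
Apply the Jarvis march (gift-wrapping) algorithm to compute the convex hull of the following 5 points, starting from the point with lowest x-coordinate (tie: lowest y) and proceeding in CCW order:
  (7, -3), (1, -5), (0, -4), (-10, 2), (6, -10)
Hull (CCW) = [(-10, 2), (6, -10), (7, -3)]

Jarvis march: at each step, from the current hull vertex p, select the next vertex q as the point such that every other point lies strictly to the left of (or on) the directed line p → q. (Equivalently: for every other point r, the cross product (q − p) × (r − p) ≥ 0.)
Starting point (lowest x, tie lowest y): (-10, 2). Wrap until returning to start. Resulting hull: (-10, 2), (6, -10), (7, -3).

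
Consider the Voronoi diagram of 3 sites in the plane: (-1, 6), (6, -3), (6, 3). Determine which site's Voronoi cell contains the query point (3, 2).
Nearest site = (6, 3)

The Voronoi cell of site s contains exactly those query points closer to s than to any other site. Compute squared distances from q = (3, 2) to each site:
  (6 − 3)² + (3 − 2)² = 10
  (-1 − 3)² + (6 − 2)² = 32
  (6 − 3)² + (-3 − 2)² = 34
Minimum is attained by (6, 3), so q lies in its Voronoi cell.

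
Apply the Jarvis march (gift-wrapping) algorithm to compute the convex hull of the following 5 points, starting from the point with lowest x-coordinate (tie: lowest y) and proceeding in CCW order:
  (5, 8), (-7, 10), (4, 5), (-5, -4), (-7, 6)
Hull (CCW) = [(-7, 6), (-5, -4), (4, 5), (5, 8), (-7, 10)]

Jarvis march: at each step, from the current hull vertex p, select the next vertex q as the point such that every other point lies strictly to the left of (or on) the directed line p → q. (Equivalently: for every other point r, the cross product (q − p) × (r − p) ≥ 0.)
Starting point (lowest x, tie lowest y): (-7, 6). Wrap until returning to start. Resulting hull: (-7, 6), (-5, -4), (4, 5), (5, 8), (-7, 10).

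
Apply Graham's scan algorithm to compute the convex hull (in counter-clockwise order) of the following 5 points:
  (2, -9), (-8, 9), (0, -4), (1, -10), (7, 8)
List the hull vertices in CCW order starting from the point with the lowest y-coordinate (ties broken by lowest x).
Hull (CCW) = [(1, -10), (2, -9), (7, 8), (-8, 9)]

Graham scan procedure:
  1. Find the pivot p₀ = point with lowest y (tie → lowest x): (1, -10).
  2. Sort the remaining points by polar angle around p₀.
  3. Walk through sorted points, maintaining a stack; pop the top while the last three entries make a non-left turn (cross product ≤ 0).
  4. Final stack is the convex hull in CCW order: (1, -10), (2, -9), (7, 8), (-8, 9).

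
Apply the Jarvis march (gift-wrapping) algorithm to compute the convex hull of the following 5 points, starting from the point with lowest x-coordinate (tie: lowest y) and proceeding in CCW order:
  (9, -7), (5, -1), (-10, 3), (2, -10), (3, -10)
Hull (CCW) = [(-10, 3), (2, -10), (3, -10), (9, -7), (5, -1)]

Jarvis march: at each step, from the current hull vertex p, select the next vertex q as the point such that every other point lies strictly to the left of (or on) the directed line p → q. (Equivalently: for every other point r, the cross product (q − p) × (r − p) ≥ 0.)
Starting point (lowest x, tie lowest y): (-10, 3). Wrap until returning to start. Resulting hull: (-10, 3), (2, -10), (3, -10), (9, -7), (5, -1).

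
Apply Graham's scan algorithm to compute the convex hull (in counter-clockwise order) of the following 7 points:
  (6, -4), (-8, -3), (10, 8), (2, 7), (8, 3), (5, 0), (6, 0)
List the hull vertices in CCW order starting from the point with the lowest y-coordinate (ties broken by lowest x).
Hull (CCW) = [(6, -4), (10, 8), (2, 7), (-8, -3)]

Graham scan procedure:
  1. Find the pivot p₀ = point with lowest y (tie → lowest x): (6, -4).
  2. Sort the remaining points by polar angle around p₀.
  3. Walk through sorted points, maintaining a stack; pop the top while the last three entries make a non-left turn (cross product ≤ 0).
  4. Final stack is the convex hull in CCW order: (6, -4), (10, 8), (2, 7), (-8, -3).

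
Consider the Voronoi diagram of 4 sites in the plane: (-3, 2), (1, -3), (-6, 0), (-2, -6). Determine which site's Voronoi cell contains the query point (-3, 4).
Nearest site = (-3, 2)

The Voronoi cell of site s contains exactly those query points closer to s than to any other site. Compute squared distances from q = (-3, 4) to each site:
  (-3 − -3)² + (2 − 4)² = 4
  (-6 − -3)² + (0 − 4)² = 25
  (1 − -3)² + (-3 − 4)² = 65
  (-2 − -3)² + (-6 − 4)² = 101
Minimum is attained by (-3, 2), so q lies in its Voronoi cell.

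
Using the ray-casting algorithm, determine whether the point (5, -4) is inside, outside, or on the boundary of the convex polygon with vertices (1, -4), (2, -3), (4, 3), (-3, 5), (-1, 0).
The point (5, -4) lies strictly outside the polygon

Cast a horizontal ray to the right from the query point and count how many polygon edges it crosses (each edge strictly once or zero times, handled with the usual half-open convention). 
Parity of crossings → even ⇒ outside.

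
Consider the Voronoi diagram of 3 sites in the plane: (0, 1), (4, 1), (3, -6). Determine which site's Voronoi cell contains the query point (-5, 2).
Nearest site = (0, 1)

The Voronoi cell of site s contains exactly those query points closer to s than to any other site. Compute squared distances from q = (-5, 2) to each site:
  (0 − -5)² + (1 − 2)² = 26
  (4 − -5)² + (1 − 2)² = 82
  (3 − -5)² + (-6 − 2)² = 128
Minimum is attained by (0, 1), so q lies in its Voronoi cell.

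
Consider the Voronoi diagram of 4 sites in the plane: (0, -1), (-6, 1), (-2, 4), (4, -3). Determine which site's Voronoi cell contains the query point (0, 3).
Nearest site = (-2, 4)

The Voronoi cell of site s contains exactly those query points closer to s than to any other site. Compute squared distances from q = (0, 3) to each site:
  (-2 − 0)² + (4 − 3)² = 5
  (0 − 0)² + (-1 − 3)² = 16
  (-6 − 0)² + (1 − 3)² = 40
  (4 − 0)² + (-3 − 3)² = 52
Minimum is attained by (-2, 4), so q lies in its Voronoi cell.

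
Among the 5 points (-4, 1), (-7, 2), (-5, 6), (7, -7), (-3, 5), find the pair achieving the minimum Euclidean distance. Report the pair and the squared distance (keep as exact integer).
Pair = ((-5, 6), (-3, 5)); squared distance = 5

Compute all C(5, 2) = 10 pairwise squared distances (x_i − x_j)² + (y_i − y_j)². The minimum is 5, attained by the pair ((-5, 6), (-3, 5)).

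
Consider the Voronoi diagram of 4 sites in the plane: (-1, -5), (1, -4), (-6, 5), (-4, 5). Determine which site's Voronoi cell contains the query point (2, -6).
Nearest site = (1, -4)

The Voronoi cell of site s contains exactly those query points closer to s than to any other site. Compute squared distances from q = (2, -6) to each site:
  (1 − 2)² + (-4 − -6)² = 5
  (-1 − 2)² + (-5 − -6)² = 10
  (-4 − 2)² + (5 − -6)² = 157
  (-6 − 2)² + (5 − -6)² = 185
Minimum is attained by (1, -4), so q lies in its Voronoi cell.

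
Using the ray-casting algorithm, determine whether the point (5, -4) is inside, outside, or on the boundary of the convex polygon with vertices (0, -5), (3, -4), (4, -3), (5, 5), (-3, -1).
The point (5, -4) lies strictly outside the polygon

Cast a horizontal ray to the right from the query point and count how many polygon edges it crosses (each edge strictly once or zero times, handled with the usual half-open convention). 
Parity of crossings → even ⇒ outside.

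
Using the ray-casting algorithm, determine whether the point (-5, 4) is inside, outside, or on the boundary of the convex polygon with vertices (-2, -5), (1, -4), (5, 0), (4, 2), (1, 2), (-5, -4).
The point (-5, 4) lies strictly outside the polygon

Cast a horizontal ray to the right from the query point and count how many polygon edges it crosses (each edge strictly once or zero times, handled with the usual half-open convention). 
Parity of crossings → even ⇒ outside.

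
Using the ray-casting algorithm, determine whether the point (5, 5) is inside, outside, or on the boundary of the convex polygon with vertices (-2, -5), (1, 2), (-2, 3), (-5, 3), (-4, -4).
The point (5, 5) lies strictly outside the polygon

Cast a horizontal ray to the right from the query point and count how many polygon edges it crosses (each edge strictly once or zero times, handled with the usual half-open convention). 
Parity of crossings → even ⇒ outside.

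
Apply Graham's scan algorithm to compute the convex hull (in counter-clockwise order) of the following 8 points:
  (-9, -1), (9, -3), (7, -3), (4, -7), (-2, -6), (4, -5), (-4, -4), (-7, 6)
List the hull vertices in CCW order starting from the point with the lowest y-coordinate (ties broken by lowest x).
Hull (CCW) = [(4, -7), (9, -3), (-7, 6), (-9, -1), (-2, -6)]

Graham scan procedure:
  1. Find the pivot p₀ = point with lowest y (tie → lowest x): (4, -7).
  2. Sort the remaining points by polar angle around p₀.
  3. Walk through sorted points, maintaining a stack; pop the top while the last three entries make a non-left turn (cross product ≤ 0).
  4. Final stack is the convex hull in CCW order: (4, -7), (9, -3), (-7, 6), (-9, -1), (-2, -6).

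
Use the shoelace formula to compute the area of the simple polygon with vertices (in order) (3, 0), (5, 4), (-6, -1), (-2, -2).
Area = 47/2

Shoelace formula: Area = (1/2) |Σ_i (x_i · y_{i+1} − x_{i+1} · y_i)| (indices mod n). Compute each cross term:
  (3)(4) − (5)(0) = 12
  (5)(-1) − (-6)(4) = 19
  (-6)(-2) − (-2)(-1) = 10
  (-2)(0) − (3)(-2) = 6
Sum = 47, so (signed) Area = 47/2 = 47/2, |Area| = 47/2.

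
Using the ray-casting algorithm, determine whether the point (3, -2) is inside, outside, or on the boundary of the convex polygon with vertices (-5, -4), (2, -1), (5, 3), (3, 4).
The point (3, -2) lies strictly outside the polygon

Cast a horizontal ray to the right from the query point and count how many polygon edges it crosses (each edge strictly once or zero times, handled with the usual half-open convention). 
Parity of crossings → even ⇒ outside.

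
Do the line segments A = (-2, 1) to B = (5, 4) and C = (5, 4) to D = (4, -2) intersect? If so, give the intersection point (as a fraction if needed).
Yes; intersection at (5, 4) (t = 1 on AB, s = 0 on CD)

Parametrize AB as A + t(B − A) = (-2 + 7 t, 1 + 3 t) and CD as C + s(D − C) = (5 + -1 s, 4 + -6 s). Solve the linear system for (t, s). Determinant = 39 ≠ 0, so a unique intersection of the containing lines exists. Solution: t = 1, s = 0 — both in [0, 1], so the segments cross. Intersection point: (5, 4).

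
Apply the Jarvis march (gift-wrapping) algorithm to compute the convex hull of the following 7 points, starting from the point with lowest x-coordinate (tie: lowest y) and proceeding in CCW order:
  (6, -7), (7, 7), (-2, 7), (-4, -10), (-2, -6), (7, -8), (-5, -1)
Hull (CCW) = [(-5, -1), (-4, -10), (7, -8), (7, 7), (-2, 7)]

Jarvis march: at each step, from the current hull vertex p, select the next vertex q as the point such that every other point lies strictly to the left of (or on) the directed line p → q. (Equivalently: for every other point r, the cross product (q − p) × (r − p) ≥ 0.)
Starting point (lowest x, tie lowest y): (-5, -1). Wrap until returning to start. Resulting hull: (-5, -1), (-4, -10), (7, -8), (7, 7), (-2, 7).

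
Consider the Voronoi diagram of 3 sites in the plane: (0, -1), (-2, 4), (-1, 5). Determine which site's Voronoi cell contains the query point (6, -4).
Nearest site = (0, -1)

The Voronoi cell of site s contains exactly those query points closer to s than to any other site. Compute squared distances from q = (6, -4) to each site:
  (0 − 6)² + (-1 − -4)² = 45
  (-2 − 6)² + (4 − -4)² = 128
  (-1 − 6)² + (5 − -4)² = 130
Minimum is attained by (0, -1), so q lies in its Voronoi cell.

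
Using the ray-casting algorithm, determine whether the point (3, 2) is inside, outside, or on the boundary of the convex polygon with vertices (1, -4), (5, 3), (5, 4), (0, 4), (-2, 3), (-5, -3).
The point (3, 2) lies strictly inside the polygon

Cast a horizontal ray to the right from the query point and count how many polygon edges it crosses (each edge strictly once or zero times, handled with the usual half-open convention). 
Parity of crossings → odd ⇒ inside.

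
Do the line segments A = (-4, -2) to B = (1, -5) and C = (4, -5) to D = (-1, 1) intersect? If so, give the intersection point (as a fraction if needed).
No (intersection of containing lines falls outside at least one segment)

Parametrize and solve: t = 11/5, s = -3/5. At least one of these is outside [0, 1], so the segments do not intersect.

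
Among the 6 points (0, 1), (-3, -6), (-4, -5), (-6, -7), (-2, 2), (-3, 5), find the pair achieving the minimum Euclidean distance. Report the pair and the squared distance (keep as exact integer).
Pair = ((-3, -6), (-4, -5)); squared distance = 2

Compute all C(6, 2) = 15 pairwise squared distances (x_i − x_j)² + (y_i − y_j)². The minimum is 2, attained by the pair ((-3, -6), (-4, -5)).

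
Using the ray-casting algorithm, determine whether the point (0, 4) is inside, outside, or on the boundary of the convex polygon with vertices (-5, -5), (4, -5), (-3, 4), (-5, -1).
The point (0, 4) lies strictly outside the polygon

Cast a horizontal ray to the right from the query point and count how many polygon edges it crosses (each edge strictly once or zero times, handled with the usual half-open convention). 
Parity of crossings → even ⇒ outside.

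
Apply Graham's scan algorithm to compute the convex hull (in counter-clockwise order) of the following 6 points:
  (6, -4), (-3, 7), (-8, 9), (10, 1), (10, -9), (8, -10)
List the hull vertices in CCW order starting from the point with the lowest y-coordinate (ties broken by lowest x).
Hull (CCW) = [(8, -10), (10, -9), (10, 1), (-3, 7), (-8, 9)]

Graham scan procedure:
  1. Find the pivot p₀ = point with lowest y (tie → lowest x): (8, -10).
  2. Sort the remaining points by polar angle around p₀.
  3. Walk through sorted points, maintaining a stack; pop the top while the last three entries make a non-left turn (cross product ≤ 0).
  4. Final stack is the convex hull in CCW order: (8, -10), (10, -9), (10, 1), (-3, 7), (-8, 9).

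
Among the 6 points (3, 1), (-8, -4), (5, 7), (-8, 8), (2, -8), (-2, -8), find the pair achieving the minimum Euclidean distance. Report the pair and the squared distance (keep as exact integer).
Pair = ((2, -8), (-2, -8)); squared distance = 16

Compute all C(6, 2) = 15 pairwise squared distances (x_i − x_j)² + (y_i − y_j)². The minimum is 16, attained by the pair ((2, -8), (-2, -8)).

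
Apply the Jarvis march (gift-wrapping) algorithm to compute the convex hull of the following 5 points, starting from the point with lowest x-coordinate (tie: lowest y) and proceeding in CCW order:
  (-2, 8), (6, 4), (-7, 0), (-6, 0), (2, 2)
Hull (CCW) = [(-7, 0), (-6, 0), (2, 2), (6, 4), (-2, 8)]

Jarvis march: at each step, from the current hull vertex p, select the next vertex q as the point such that every other point lies strictly to the left of (or on) the directed line p → q. (Equivalently: for every other point r, the cross product (q − p) × (r − p) ≥ 0.)
Starting point (lowest x, tie lowest y): (-7, 0). Wrap until returning to start. Resulting hull: (-7, 0), (-6, 0), (2, 2), (6, 4), (-2, 8).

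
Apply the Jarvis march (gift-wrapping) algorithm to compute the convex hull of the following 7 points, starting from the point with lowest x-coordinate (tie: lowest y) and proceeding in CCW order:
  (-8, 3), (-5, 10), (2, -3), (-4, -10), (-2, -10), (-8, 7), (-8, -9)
Hull (CCW) = [(-8, -9), (-4, -10), (-2, -10), (2, -3), (-5, 10), (-8, 7)]

Jarvis march: at each step, from the current hull vertex p, select the next vertex q as the point such that every other point lies strictly to the left of (or on) the directed line p → q. (Equivalently: for every other point r, the cross product (q − p) × (r − p) ≥ 0.)
Starting point (lowest x, tie lowest y): (-8, -9). Wrap until returning to start. Resulting hull: (-8, -9), (-4, -10), (-2, -10), (2, -3), (-5, 10), (-8, 7).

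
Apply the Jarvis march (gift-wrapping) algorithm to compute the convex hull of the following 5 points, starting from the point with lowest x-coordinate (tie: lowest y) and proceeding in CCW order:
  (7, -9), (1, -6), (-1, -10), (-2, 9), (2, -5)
Hull (CCW) = [(-2, 9), (-1, -10), (7, -9)]

Jarvis march: at each step, from the current hull vertex p, select the next vertex q as the point such that every other point lies strictly to the left of (or on) the directed line p → q. (Equivalently: for every other point r, the cross product (q − p) × (r − p) ≥ 0.)
Starting point (lowest x, tie lowest y): (-2, 9). Wrap until returning to start. Resulting hull: (-2, 9), (-1, -10), (7, -9).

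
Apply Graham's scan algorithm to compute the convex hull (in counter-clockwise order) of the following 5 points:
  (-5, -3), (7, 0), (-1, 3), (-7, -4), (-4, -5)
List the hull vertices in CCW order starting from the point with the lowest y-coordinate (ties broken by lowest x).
Hull (CCW) = [(-4, -5), (7, 0), (-1, 3), (-7, -4)]

Graham scan procedure:
  1. Find the pivot p₀ = point with lowest y (tie → lowest x): (-4, -5).
  2. Sort the remaining points by polar angle around p₀.
  3. Walk through sorted points, maintaining a stack; pop the top while the last three entries make a non-left turn (cross product ≤ 0).
  4. Final stack is the convex hull in CCW order: (-4, -5), (7, 0), (-1, 3), (-7, -4).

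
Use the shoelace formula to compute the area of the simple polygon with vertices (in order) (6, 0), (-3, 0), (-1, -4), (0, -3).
Area = 33/2

Shoelace formula: Area = (1/2) |Σ_i (x_i · y_{i+1} − x_{i+1} · y_i)| (indices mod n). Compute each cross term:
  (6)(0) − (-3)(0) = 0
  (-3)(-4) − (-1)(0) = 12
  (-1)(-3) − (0)(-4) = 3
  (0)(0) − (6)(-3) = 18
Sum = 33, so (signed) Area = 33/2 = 33/2, |Area| = 33/2.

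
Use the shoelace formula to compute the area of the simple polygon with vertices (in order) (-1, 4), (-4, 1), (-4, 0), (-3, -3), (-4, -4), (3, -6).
Area = 73/2

Shoelace formula: Area = (1/2) |Σ_i (x_i · y_{i+1} − x_{i+1} · y_i)| (indices mod n). Compute each cross term:
  (-1)(1) − (-4)(4) = 15
  (-4)(0) − (-4)(1) = 4
  (-4)(-3) − (-3)(0) = 12
  (-3)(-4) − (-4)(-3) = 0
  (-4)(-6) − (3)(-4) = 36
  (3)(4) − (-1)(-6) = 6
Sum = 73, so (signed) Area = 73/2 = 73/2, |Area| = 73/2.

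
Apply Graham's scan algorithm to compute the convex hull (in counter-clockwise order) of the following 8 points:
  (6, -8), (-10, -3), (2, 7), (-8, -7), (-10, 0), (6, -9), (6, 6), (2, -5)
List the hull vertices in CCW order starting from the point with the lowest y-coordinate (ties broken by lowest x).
Hull (CCW) = [(6, -9), (6, 6), (2, 7), (-10, 0), (-10, -3), (-8, -7)]

Graham scan procedure:
  1. Find the pivot p₀ = point with lowest y (tie → lowest x): (6, -9).
  2. Sort the remaining points by polar angle around p₀.
  3. Walk through sorted points, maintaining a stack; pop the top while the last three entries make a non-left turn (cross product ≤ 0).
  4. Final stack is the convex hull in CCW order: (6, -9), (6, 6), (2, 7), (-10, 0), (-10, -3), (-8, -7).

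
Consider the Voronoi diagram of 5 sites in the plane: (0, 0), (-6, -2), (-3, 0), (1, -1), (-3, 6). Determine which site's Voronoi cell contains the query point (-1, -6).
Nearest site = (1, -1)

The Voronoi cell of site s contains exactly those query points closer to s than to any other site. Compute squared distances from q = (-1, -6) to each site:
  (1 − -1)² + (-1 − -6)² = 29
  (0 − -1)² + (0 − -6)² = 37
  (-3 − -1)² + (0 − -6)² = 40
  (-6 − -1)² + (-2 − -6)² = 41
  (-3 − -1)² + (6 − -6)² = 148
Minimum is attained by (1, -1), so q lies in its Voronoi cell.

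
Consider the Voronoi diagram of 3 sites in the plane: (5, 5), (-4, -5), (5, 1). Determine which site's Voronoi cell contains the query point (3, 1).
Nearest site = (5, 1)

The Voronoi cell of site s contains exactly those query points closer to s than to any other site. Compute squared distances from q = (3, 1) to each site:
  (5 − 3)² + (1 − 1)² = 4
  (5 − 3)² + (5 − 1)² = 20
  (-4 − 3)² + (-5 − 1)² = 85
Minimum is attained by (5, 1), so q lies in its Voronoi cell.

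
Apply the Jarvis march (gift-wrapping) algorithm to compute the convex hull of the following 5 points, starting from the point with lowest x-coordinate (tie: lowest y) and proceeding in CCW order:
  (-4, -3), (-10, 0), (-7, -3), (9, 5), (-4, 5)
Hull (CCW) = [(-10, 0), (-7, -3), (-4, -3), (9, 5), (-4, 5)]

Jarvis march: at each step, from the current hull vertex p, select the next vertex q as the point such that every other point lies strictly to the left of (or on) the directed line p → q. (Equivalently: for every other point r, the cross product (q − p) × (r − p) ≥ 0.)
Starting point (lowest x, tie lowest y): (-10, 0). Wrap until returning to start. Resulting hull: (-10, 0), (-7, -3), (-4, -3), (9, 5), (-4, 5).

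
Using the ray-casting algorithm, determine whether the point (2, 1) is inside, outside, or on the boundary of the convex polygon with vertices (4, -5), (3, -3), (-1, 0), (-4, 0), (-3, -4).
The point (2, 1) lies strictly outside the polygon

Cast a horizontal ray to the right from the query point and count how many polygon edges it crosses (each edge strictly once or zero times, handled with the usual half-open convention). 
Parity of crossings → even ⇒ outside.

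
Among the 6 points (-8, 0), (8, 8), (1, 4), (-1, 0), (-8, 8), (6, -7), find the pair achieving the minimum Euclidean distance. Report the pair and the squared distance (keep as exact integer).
Pair = ((1, 4), (-1, 0)); squared distance = 20

Compute all C(6, 2) = 15 pairwise squared distances (x_i − x_j)² + (y_i − y_j)². The minimum is 20, attained by the pair ((1, 4), (-1, 0)).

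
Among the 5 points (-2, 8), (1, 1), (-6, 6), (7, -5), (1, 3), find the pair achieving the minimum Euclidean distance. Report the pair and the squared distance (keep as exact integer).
Pair = ((1, 1), (1, 3)); squared distance = 4

Compute all C(5, 2) = 10 pairwise squared distances (x_i − x_j)² + (y_i − y_j)². The minimum is 4, attained by the pair ((1, 1), (1, 3)).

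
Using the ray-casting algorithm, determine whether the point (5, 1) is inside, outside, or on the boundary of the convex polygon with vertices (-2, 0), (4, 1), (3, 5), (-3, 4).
The point (5, 1) lies strictly outside the polygon

Cast a horizontal ray to the right from the query point and count how many polygon edges it crosses (each edge strictly once or zero times, handled with the usual half-open convention). 
Parity of crossings → even ⇒ outside.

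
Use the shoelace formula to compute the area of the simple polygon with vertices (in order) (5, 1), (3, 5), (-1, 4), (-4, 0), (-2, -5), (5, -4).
Area = 133/2

Shoelace formula: Area = (1/2) |Σ_i (x_i · y_{i+1} − x_{i+1} · y_i)| (indices mod n). Compute each cross term:
  (5)(5) − (3)(1) = 22
  (3)(4) − (-1)(5) = 17
  (-1)(0) − (-4)(4) = 16
  (-4)(-5) − (-2)(0) = 20
  (-2)(-4) − (5)(-5) = 33
  (5)(1) − (5)(-4) = 25
Sum = 133, so (signed) Area = 133/2 = 133/2, |Area| = 133/2.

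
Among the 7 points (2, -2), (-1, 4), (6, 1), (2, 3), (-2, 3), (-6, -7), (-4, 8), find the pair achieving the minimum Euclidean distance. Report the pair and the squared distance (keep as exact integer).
Pair = ((-1, 4), (-2, 3)); squared distance = 2

Compute all C(7, 2) = 21 pairwise squared distances (x_i − x_j)² + (y_i − y_j)². The minimum is 2, attained by the pair ((-1, 4), (-2, 3)).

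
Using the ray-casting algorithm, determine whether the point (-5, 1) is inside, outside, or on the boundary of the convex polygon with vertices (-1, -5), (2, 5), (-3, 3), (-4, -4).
The point (-5, 1) lies strictly outside the polygon

Cast a horizontal ray to the right from the query point and count how many polygon edges it crosses (each edge strictly once or zero times, handled with the usual half-open convention). 
Parity of crossings → even ⇒ outside.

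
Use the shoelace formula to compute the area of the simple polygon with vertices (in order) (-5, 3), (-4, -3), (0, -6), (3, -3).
Area = 63/2

Shoelace formula: Area = (1/2) |Σ_i (x_i · y_{i+1} − x_{i+1} · y_i)| (indices mod n). Compute each cross term:
  (-5)(-3) − (-4)(3) = 27
  (-4)(-6) − (0)(-3) = 24
  (0)(-3) − (3)(-6) = 18
  (3)(3) − (-5)(-3) = -6
Sum = 63, so (signed) Area = 63/2 = 63/2, |Area| = 63/2.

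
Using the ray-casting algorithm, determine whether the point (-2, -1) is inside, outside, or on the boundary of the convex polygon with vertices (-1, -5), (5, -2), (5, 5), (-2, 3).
The point (-2, -1) lies strictly outside the polygon

Cast a horizontal ray to the right from the query point and count how many polygon edges it crosses (each edge strictly once or zero times, handled with the usual half-open convention). 
Parity of crossings → even ⇒ outside.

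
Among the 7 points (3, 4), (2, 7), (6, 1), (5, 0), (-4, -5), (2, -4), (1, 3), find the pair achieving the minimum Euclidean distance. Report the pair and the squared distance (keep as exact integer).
Pair = ((6, 1), (5, 0)); squared distance = 2

Compute all C(7, 2) = 21 pairwise squared distances (x_i − x_j)² + (y_i − y_j)². The minimum is 2, attained by the pair ((6, 1), (5, 0)).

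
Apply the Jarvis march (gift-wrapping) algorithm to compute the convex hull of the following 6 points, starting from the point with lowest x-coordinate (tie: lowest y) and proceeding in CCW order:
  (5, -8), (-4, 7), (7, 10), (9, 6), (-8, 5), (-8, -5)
Hull (CCW) = [(-8, -5), (5, -8), (9, 6), (7, 10), (-4, 7), (-8, 5)]

Jarvis march: at each step, from the current hull vertex p, select the next vertex q as the point such that every other point lies strictly to the left of (or on) the directed line p → q. (Equivalently: for every other point r, the cross product (q − p) × (r − p) ≥ 0.)
Starting point (lowest x, tie lowest y): (-8, -5). Wrap until returning to start. Resulting hull: (-8, -5), (5, -8), (9, 6), (7, 10), (-4, 7), (-8, 5).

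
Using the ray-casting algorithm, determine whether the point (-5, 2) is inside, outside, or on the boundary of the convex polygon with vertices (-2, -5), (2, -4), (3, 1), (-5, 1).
The point (-5, 2) lies strictly outside the polygon

Cast a horizontal ray to the right from the query point and count how many polygon edges it crosses (each edge strictly once or zero times, handled with the usual half-open convention). 
Parity of crossings → even ⇒ outside.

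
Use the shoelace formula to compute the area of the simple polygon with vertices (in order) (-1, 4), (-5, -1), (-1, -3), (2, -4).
Area = 49/2

Shoelace formula: Area = (1/2) |Σ_i (x_i · y_{i+1} − x_{i+1} · y_i)| (indices mod n). Compute each cross term:
  (-1)(-1) − (-5)(4) = 21
  (-5)(-3) − (-1)(-1) = 14
  (-1)(-4) − (2)(-3) = 10
  (2)(4) − (-1)(-4) = 4
Sum = 49, so (signed) Area = 49/2 = 49/2, |Area| = 49/2.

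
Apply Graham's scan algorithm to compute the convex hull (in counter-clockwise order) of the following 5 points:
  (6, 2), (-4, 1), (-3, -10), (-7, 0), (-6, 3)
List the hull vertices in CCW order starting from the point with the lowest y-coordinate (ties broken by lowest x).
Hull (CCW) = [(-3, -10), (6, 2), (-6, 3), (-7, 0)]

Graham scan procedure:
  1. Find the pivot p₀ = point with lowest y (tie → lowest x): (-3, -10).
  2. Sort the remaining points by polar angle around p₀.
  3. Walk through sorted points, maintaining a stack; pop the top while the last three entries make a non-left turn (cross product ≤ 0).
  4. Final stack is the convex hull in CCW order: (-3, -10), (6, 2), (-6, 3), (-7, 0).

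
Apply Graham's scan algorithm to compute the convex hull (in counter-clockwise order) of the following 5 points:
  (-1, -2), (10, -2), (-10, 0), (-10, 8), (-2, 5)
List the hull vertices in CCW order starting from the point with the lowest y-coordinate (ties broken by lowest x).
Hull (CCW) = [(-1, -2), (10, -2), (-2, 5), (-10, 8), (-10, 0)]

Graham scan procedure:
  1. Find the pivot p₀ = point with lowest y (tie → lowest x): (-1, -2).
  2. Sort the remaining points by polar angle around p₀.
  3. Walk through sorted points, maintaining a stack; pop the top while the last three entries make a non-left turn (cross product ≤ 0).
  4. Final stack is the convex hull in CCW order: (-1, -2), (10, -2), (-2, 5), (-10, 8), (-10, 0).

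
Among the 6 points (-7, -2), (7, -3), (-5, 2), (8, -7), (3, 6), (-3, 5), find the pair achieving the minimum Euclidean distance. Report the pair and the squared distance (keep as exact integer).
Pair = ((-5, 2), (-3, 5)); squared distance = 13

Compute all C(6, 2) = 15 pairwise squared distances (x_i − x_j)² + (y_i − y_j)². The minimum is 13, attained by the pair ((-5, 2), (-3, 5)).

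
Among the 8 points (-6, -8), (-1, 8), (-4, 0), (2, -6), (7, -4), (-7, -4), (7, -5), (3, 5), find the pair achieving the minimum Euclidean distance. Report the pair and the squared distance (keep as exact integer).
Pair = ((7, -4), (7, -5)); squared distance = 1

Compute all C(8, 2) = 28 pairwise squared distances (x_i − x_j)² + (y_i − y_j)². The minimum is 1, attained by the pair ((7, -4), (7, -5)).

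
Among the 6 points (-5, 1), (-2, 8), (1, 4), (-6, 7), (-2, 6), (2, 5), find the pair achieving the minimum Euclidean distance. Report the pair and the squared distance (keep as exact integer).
Pair = ((1, 4), (2, 5)); squared distance = 2

Compute all C(6, 2) = 15 pairwise squared distances (x_i − x_j)² + (y_i − y_j)². The minimum is 2, attained by the pair ((1, 4), (2, 5)).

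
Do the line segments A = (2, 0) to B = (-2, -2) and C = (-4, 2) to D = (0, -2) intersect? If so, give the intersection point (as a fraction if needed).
Yes; intersection at (-2/3, -4/3) (t = 2/3 on AB, s = 5/6 on CD)

Parametrize AB as A + t(B − A) = (2 + -4 t, 0 + -2 t) and CD as C + s(D − C) = (-4 + 4 s, 2 + -4 s). Solve the linear system for (t, s). Determinant = -24 ≠ 0, so a unique intersection of the containing lines exists. Solution: t = 2/3, s = 5/6 — both in [0, 1], so the segments cross. Intersection point: (-2/3, -4/3).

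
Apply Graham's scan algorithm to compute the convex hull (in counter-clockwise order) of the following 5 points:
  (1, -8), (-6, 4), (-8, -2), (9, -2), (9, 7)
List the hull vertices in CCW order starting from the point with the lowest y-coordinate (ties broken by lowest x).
Hull (CCW) = [(1, -8), (9, -2), (9, 7), (-6, 4), (-8, -2)]

Graham scan procedure:
  1. Find the pivot p₀ = point with lowest y (tie → lowest x): (1, -8).
  2. Sort the remaining points by polar angle around p₀.
  3. Walk through sorted points, maintaining a stack; pop the top while the last three entries make a non-left turn (cross product ≤ 0).
  4. Final stack is the convex hull in CCW order: (1, -8), (9, -2), (9, 7), (-6, 4), (-8, -2).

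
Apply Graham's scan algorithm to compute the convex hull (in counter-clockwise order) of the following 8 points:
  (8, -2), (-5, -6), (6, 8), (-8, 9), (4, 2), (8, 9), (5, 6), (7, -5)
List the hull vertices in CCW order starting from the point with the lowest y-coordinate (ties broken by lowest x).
Hull (CCW) = [(-5, -6), (7, -5), (8, -2), (8, 9), (-8, 9)]

Graham scan procedure:
  1. Find the pivot p₀ = point with lowest y (tie → lowest x): (-5, -6).
  2. Sort the remaining points by polar angle around p₀.
  3. Walk through sorted points, maintaining a stack; pop the top while the last three entries make a non-left turn (cross product ≤ 0).
  4. Final stack is the convex hull in CCW order: (-5, -6), (7, -5), (8, -2), (8, 9), (-8, 9).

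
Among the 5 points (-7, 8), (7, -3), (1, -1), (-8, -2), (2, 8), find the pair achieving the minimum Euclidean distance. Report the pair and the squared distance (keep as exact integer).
Pair = ((7, -3), (1, -1)); squared distance = 40

Compute all C(5, 2) = 10 pairwise squared distances (x_i − x_j)² + (y_i − y_j)². The minimum is 40, attained by the pair ((7, -3), (1, -1)).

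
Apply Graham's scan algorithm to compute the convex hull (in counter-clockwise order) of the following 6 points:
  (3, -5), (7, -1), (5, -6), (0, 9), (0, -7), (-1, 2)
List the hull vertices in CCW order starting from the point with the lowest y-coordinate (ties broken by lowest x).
Hull (CCW) = [(0, -7), (5, -6), (7, -1), (0, 9), (-1, 2)]

Graham scan procedure:
  1. Find the pivot p₀ = point with lowest y (tie → lowest x): (0, -7).
  2. Sort the remaining points by polar angle around p₀.
  3. Walk through sorted points, maintaining a stack; pop the top while the last three entries make a non-left turn (cross product ≤ 0).
  4. Final stack is the convex hull in CCW order: (0, -7), (5, -6), (7, -1), (0, 9), (-1, 2).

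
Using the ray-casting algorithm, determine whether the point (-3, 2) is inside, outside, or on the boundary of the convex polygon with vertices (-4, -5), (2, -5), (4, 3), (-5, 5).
The point (-3, 2) lies strictly inside the polygon

Cast a horizontal ray to the right from the query point and count how many polygon edges it crosses (each edge strictly once or zero times, handled with the usual half-open convention). 
Parity of crossings → odd ⇒ inside.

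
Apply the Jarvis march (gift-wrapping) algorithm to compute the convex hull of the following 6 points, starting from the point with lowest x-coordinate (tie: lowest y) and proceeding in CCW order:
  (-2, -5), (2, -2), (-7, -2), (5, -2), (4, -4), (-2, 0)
Hull (CCW) = [(-7, -2), (-2, -5), (4, -4), (5, -2), (-2, 0)]

Jarvis march: at each step, from the current hull vertex p, select the next vertex q as the point such that every other point lies strictly to the left of (or on) the directed line p → q. (Equivalently: for every other point r, the cross product (q − p) × (r − p) ≥ 0.)
Starting point (lowest x, tie lowest y): (-7, -2). Wrap until returning to start. Resulting hull: (-7, -2), (-2, -5), (4, -4), (5, -2), (-2, 0).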